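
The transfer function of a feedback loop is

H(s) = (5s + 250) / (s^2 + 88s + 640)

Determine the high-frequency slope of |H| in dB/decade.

-20 dB/decade

Each pole contributes −20 dB/decade at high frequency; each zero contributes +20 dB/decade.
Net: 1 zero(s) − 2 pole(s) → -20 dB/decade.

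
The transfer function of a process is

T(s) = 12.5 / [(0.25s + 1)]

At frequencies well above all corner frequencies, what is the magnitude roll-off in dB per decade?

-20 dB/decade

Each pole contributes −20 dB/decade at high frequency; each zero contributes +20 dB/decade.
Net: 0 zero(s) − 1 pole(s) → -20 dB/decade.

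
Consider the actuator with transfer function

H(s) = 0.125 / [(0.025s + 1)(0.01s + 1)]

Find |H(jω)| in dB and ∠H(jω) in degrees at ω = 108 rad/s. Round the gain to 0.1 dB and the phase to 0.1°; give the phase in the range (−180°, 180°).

-30.6 dB, -116.9°

At ω = 108 rad/s:
pole (1 + j108·0.025) = 1 + j2.7 → |·| ≈ 2.8792, ∠ ≈ 69.68°
pole (1 + j108·0.01) = 1 + j1.08 → |·| ≈ 1.4719, ∠ ≈ 47.20°
|H| = 0.125 · 1 / (2.8792 · 1.4719) ≈ 0.029496
Gain = 20 log₁₀(0.029496) ≈ -30.60 dB
∠H = (0°) − (69.68° + 47.20°) = -116.88°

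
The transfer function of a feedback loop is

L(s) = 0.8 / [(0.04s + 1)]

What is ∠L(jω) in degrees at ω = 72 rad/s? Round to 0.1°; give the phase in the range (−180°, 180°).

-70.9°

At ω = 72 rad/s:
pole (1 + j72·0.04) = 1 + j2.88 → |·| ≈ 3.0487, ∠ ≈ 70.85°
∠L = (0°) − (70.85°) = -70.85°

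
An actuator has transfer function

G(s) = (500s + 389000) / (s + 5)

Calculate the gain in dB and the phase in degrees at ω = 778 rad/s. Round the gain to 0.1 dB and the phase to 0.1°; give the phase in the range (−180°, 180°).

57.0 dB, -44.6°

Substitute s = j778:
Numerator: 500(j778) + 389000 = 389000 + j389000
Denominator: (j778) + 5 = 5 + j778
|N| = √(389000² + 389000²) ≈ 5.5013e+05, ∠N ≈ 45.00°
|D| = √(5² + 778²) ≈ 778.02, ∠D ≈ 89.63°
|G| = 5.5013e+05 / 778.02 ≈ 707.09
Gain = 20 log₁₀(707.09) ≈ 56.99 dB
∠G = 45.00° − 89.63° = -44.63°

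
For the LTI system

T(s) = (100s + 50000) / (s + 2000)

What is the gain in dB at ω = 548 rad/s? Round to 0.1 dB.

31.1 dB

Substitute s = j548:
Numerator: 100(j548) + 50000 = 50000 + j54800
Denominator: (j548) + 2000 = 2000 + j548
|N| = √(50000² + 54800²) ≈ 74182, ∠N ≈ 47.62°
|D| = √(2000² + 548²) ≈ 2073.7, ∠D ≈ 15.32°
|T| = 74182 / 2073.7 ≈ 35.773
Gain = 20 log₁₀(35.773) ≈ 31.07 dB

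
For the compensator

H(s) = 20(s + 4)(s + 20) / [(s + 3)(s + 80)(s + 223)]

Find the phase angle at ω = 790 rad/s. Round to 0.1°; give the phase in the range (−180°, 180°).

At s = jω = j790:
zero (s+4): 4 + j790 → |·| = √(4²+790²) = √624116 ≈ 790.01, ∠ = arctan(790/4) ≈ 89.71°
zero (s+20): 20 + j790 → |·| = √(20²+790²) = √624500 ≈ 790.25, ∠ = arctan(790/20) ≈ 88.55°
pole (s+3): 3 + j790 → |·| = √(3²+790²) = √624109 ≈ 790.01, ∠ = arctan(790/3) ≈ 89.78°
pole (s+80): 80 + j790 → |·| = √(80²+790²) = √630500 ≈ 794.04, ∠ = arctan(790/80) ≈ 84.22°
pole (s+223): 223 + j790 → |·| = √(223²+790²) = √673829 ≈ 820.87, ∠ = arctan(790/223) ≈ 74.24°
∠H = 178.26° − 248.24° = -69.98°

-70.0°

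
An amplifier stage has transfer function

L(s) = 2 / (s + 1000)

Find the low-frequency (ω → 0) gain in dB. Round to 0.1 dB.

L(0) = 2 / 1000 = 0.002
20 log₁₀(0.002) ≈ -53.98 dB

-54.0 dB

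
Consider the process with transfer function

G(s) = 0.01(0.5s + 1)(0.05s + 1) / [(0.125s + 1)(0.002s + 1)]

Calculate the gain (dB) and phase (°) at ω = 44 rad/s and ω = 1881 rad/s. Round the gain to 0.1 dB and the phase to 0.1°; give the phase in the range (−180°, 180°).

At ω = 44 rad/s:
zero (1 + j44·0.5) = 1 + j22 → |·| ≈ 22.023, ∠ ≈ 87.40°
zero (1 + j44·0.05) = 1 + j2.2 → |·| ≈ 2.4166, ∠ ≈ 65.56°
pole (1 + j44·0.125) = 1 + j5.5 → |·| ≈ 5.5902, ∠ ≈ 79.70°
pole (1 + j44·0.002) = 1 + j0.088 → |·| ≈ 1.0039, ∠ ≈ 5.03°
|G| = 0.01 · 22.023 · 2.4166 / (5.5902 · 1.0039) ≈ 0.094834
Gain = 20 log₁₀(0.094834) ≈ -20.46 dB
∠G = (87.40° + 65.56°) − (79.70° + 5.03°) = 68.23°

At ω = 1881 rad/s:
zero (1 + j1881·0.5) = 1 + j940.5 → |·| ≈ 940.5, ∠ ≈ 89.94°
zero (1 + j1881·0.05) = 1 + j94.05 → |·| ≈ 94.055, ∠ ≈ 89.39°
pole (1 + j1881·0.125) = 1 + j235.125 → |·| ≈ 235.13, ∠ ≈ 89.76°
pole (1 + j1881·0.002) = 1 + j3.762 → |·| ≈ 3.8926, ∠ ≈ 75.11°
|G| = 0.01 · 940.5 · 94.055 / (235.13 · 3.8926) ≈ 0.96648
Gain = 20 log₁₀(0.96648) ≈ -0.30 dB
∠G = (89.94° + 89.39°) − (89.76° + 75.11°) = 14.46°

ω = 44: -20.5 dB, 68.2°; ω = 1881: -0.3 dB, 14.5°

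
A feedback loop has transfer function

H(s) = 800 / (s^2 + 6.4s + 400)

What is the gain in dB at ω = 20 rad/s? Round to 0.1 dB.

At s = jω = j20:
quadratic: (j20)² + 6.4·j20 + 400 = 0 + j128 → |·| ≈ 128, ∠ ≈ 90.00°
|H| = 800 / 128 ≈ 6.25
Gain = 20 log₁₀(6.25) ≈ 15.92 dB

15.9 dB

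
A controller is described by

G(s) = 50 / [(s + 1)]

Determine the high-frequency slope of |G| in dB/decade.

-20 dB/decade

Each pole contributes −20 dB/decade at high frequency; each zero contributes +20 dB/decade.
Net: 0 zero(s) − 1 pole(s) → -20 dB/decade.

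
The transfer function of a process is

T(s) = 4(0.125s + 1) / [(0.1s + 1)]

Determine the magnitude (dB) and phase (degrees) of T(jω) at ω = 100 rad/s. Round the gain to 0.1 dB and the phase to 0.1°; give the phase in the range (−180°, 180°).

At ω = 100 rad/s:
zero (1 + j100·0.125) = 1 + j12.5 → |·| ≈ 12.54, ∠ ≈ 85.43°
pole (1 + j100·0.1) = 1 + j10 → |·| ≈ 10.05, ∠ ≈ 84.29°
|T| = 4 · 12.54 / (10.05) ≈ 4.991
Gain = 20 log₁₀(4.991) ≈ 13.96 dB
∠T = (85.43°) − (84.29°) = 1.14°

14.0 dB, 1.1°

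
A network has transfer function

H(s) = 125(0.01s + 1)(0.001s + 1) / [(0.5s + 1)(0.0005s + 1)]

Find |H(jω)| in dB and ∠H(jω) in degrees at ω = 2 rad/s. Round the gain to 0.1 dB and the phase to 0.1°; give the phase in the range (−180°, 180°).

At ω = 2 rad/s:
zero (1 + j2·0.01) = 1 + j0.02 → |·| ≈ 1.0002, ∠ ≈ 1.15°
zero (1 + j2·0.001) = 1 + j0.002 → |·| ≈ 1, ∠ ≈ 0.11°
pole (1 + j2·0.5) = 1 + j1 → |·| ≈ 1.4142, ∠ ≈ 45.00°
pole (1 + j2·0.0005) = 1 + j0.001 → |·| ≈ 1, ∠ ≈ 0.06°
|H| = 125 · 1.0002 · 1 / (1.4142 · 1) ≈ 88.407
Gain = 20 log₁₀(88.407) ≈ 38.93 dB
∠H = (1.15° + 0.11°) − (45.00° + 0.06°) = -43.80°

38.9 dB, -43.8°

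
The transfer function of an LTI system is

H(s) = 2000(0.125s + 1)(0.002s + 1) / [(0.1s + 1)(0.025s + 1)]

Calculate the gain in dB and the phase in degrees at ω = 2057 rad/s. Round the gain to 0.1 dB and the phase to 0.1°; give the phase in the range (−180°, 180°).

46.3 dB, -12.5°

At ω = 2057 rad/s:
zero (1 + j2057·0.125) = 1 + j257.125 → |·| ≈ 257.13, ∠ ≈ 89.78°
zero (1 + j2057·0.002) = 1 + j4.114 → |·| ≈ 4.2338, ∠ ≈ 76.34°
pole (1 + j2057·0.1) = 1 + j205.7 → |·| ≈ 205.7, ∠ ≈ 89.72°
pole (1 + j2057·0.025) = 1 + j51.425 → |·| ≈ 51.435, ∠ ≈ 88.89°
|H| = 2000 · 257.13 · 4.2338 / (205.7 · 51.435) ≈ 205.79
Gain = 20 log₁₀(205.79) ≈ 46.27 dB
∠H = (89.78° + 76.34°) − (89.72° + 88.89°) = -12.49°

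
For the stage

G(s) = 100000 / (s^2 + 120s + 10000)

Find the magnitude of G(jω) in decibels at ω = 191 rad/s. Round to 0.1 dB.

At s = jω = j191:
quadratic: (j191)² + 120·j191 + 10000 = -26481 + j22920 → |·| ≈ 35022, ∠ ≈ 139.12°
|G| = 100000 / 35022 ≈ 2.8553
Gain = 20 log₁₀(2.8553) ≈ 9.11 dB

9.1 dB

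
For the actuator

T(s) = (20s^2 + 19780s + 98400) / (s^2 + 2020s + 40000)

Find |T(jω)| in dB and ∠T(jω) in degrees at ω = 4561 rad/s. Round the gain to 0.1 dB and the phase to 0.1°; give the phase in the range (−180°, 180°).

Substitute s = j4561:
Numerator: 20(j4561)^2 + 19780(j4561) + 98400 = -415956020 + j90216580
Denominator: (j4561)^2 + 2020(j4561) + 40000 = -20762721 + j9213220
|N| = √(415956020² + 90216580²) ≈ 4.2563e+08, ∠N ≈ 167.76°
|D| = √(20762721² + 9213220²) ≈ 2.2715e+07, ∠D ≈ 156.07°
|T| = 4.2563e+08 / 2.2715e+07 ≈ 18.738
Gain = 20 log₁₀(18.738) ≈ 25.45 dB
∠T = 167.76° − 156.07° = 11.69°

25.5 dB, 11.7°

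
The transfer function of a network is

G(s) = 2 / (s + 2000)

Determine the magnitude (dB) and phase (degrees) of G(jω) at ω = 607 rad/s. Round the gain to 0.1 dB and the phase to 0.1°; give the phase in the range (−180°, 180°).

-60.4 dB, -16.9°

Substitute s = j607:
Numerator: 2 = 2 + j0
Denominator: (j607) + 2000 = 2000 + j607
|N| = √(2² + 0²) ≈ 2, ∠N ≈ 0.00°
|D| = √(2000² + 607²) ≈ 2090.1, ∠D ≈ 16.88°
|G| = 2 / 2090.1 ≈ 0.00095689
Gain = 20 log₁₀(0.00095689) ≈ -60.38 dB
∠G = 0.00° − 16.88° = -16.88°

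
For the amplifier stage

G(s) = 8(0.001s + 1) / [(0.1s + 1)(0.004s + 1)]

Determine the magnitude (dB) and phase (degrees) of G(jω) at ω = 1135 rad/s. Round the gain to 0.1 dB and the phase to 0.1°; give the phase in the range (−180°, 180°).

At ω = 1135 rad/s:
zero (1 + j1135·0.001) = 1 + j1.135 → |·| ≈ 1.5127, ∠ ≈ 48.62°
pole (1 + j1135·0.1) = 1 + j113.5 → |·| ≈ 113.5, ∠ ≈ 89.50°
pole (1 + j1135·0.004) = 1 + j4.54 → |·| ≈ 4.6488, ∠ ≈ 77.58°
|G| = 8 · 1.5127 / (113.5 · 4.6488) ≈ 0.022935
Gain = 20 log₁₀(0.022935) ≈ -32.79 dB
∠G = (48.62°) − (89.50° + 77.58°) = -118.46°

-32.8 dB, -118.5°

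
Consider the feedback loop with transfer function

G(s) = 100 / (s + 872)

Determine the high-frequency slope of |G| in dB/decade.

Each pole contributes −20 dB/decade at high frequency; each zero contributes +20 dB/decade.
Net: 0 zero(s) − 1 pole(s) → -20 dB/decade.

-20 dB/decade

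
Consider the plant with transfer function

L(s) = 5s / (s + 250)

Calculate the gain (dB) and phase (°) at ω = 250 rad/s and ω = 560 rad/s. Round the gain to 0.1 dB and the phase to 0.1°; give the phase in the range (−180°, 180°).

ω = 250: 11.0 dB, 45.0°; ω = 560: 13.2 dB, 24.1°

At s = jω = j250:
zero at origin: s = j250 → |·| = 250, ∠ = 90.00°
pole (s+250): 250 + j250 → |·| = √(250²+250²) = √125000 ≈ 353.55, ∠ = arctan(250/250) ≈ 45.00°
|L| = 5 · 250 / 353.55 ≈ 3.5356
Gain = 20 log₁₀(3.5356) ≈ 10.97 dB
∠L = 90.00° − 45.00° = 45.00°

At s = jω = j560:
zero at origin: s = j560 → |·| = 560, ∠ = 90.00°
pole (s+250): 250 + j560 → |·| = √(250²+560²) = √376100 ≈ 613.27, ∠ = arctan(560/250) ≈ 65.94°
|L| = 5 · 560 / 613.27 ≈ 4.5657
Gain = 20 log₁₀(4.5657) ≈ 13.19 dB
∠L = 90.00° − 65.94° = 24.06°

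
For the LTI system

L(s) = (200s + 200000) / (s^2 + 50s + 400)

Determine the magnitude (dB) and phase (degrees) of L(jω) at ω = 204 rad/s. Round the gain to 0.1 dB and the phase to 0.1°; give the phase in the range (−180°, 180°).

13.6 dB, -154.6°

Substitute s = j204:
Numerator: 200(j204) + 200000 = 200000 + j40800
Denominator: (j204)^2 + 50(j204) + 400 = -41216 + j10200
|N| = √(200000² + 40800²) ≈ 2.0412e+05, ∠N ≈ 11.53°
|D| = √(41216² + 10200²) ≈ 42459, ∠D ≈ 166.10°
|L| = 2.0412e+05 / 42459 ≈ 4.8075
Gain = 20 log₁₀(4.8075) ≈ 13.64 dB
∠L = 11.53° − 166.10° = -154.57°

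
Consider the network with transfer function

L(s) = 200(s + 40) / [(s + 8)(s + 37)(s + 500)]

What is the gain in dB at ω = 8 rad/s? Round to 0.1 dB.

-28.4 dB

At s = jω = j8:
zero (s+40): 40 + j8 → |·| = √(40²+8²) = √1664 ≈ 40.792, ∠ = arctan(8/40) ≈ 11.31°
pole (s+8): 8 + j8 → |·| = √(8²+8²) = √128 ≈ 11.314, ∠ = arctan(8/8) ≈ 45.00°
pole (s+37): 37 + j8 → |·| = √(37²+8²) = √1433 ≈ 37.855, ∠ = arctan(8/37) ≈ 12.20°
pole (s+500): 500 + j8 → |·| = √(500²+8²) = √250064 ≈ 500.06, ∠ = arctan(8/500) ≈ 0.92°
|L| = 200 · 40.792 / 2.1417e+05 ≈ 0.038093
Gain = 20 log₁₀(0.038093) ≈ -28.38 dB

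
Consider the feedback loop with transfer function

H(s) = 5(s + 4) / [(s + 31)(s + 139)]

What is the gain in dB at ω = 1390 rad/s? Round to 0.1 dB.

At s = jω = j1390:
zero (s+4): 4 + j1390 → |·| = √(4²+1390²) = √1932116 ≈ 1390, ∠ = arctan(1390/4) ≈ 89.84°
pole (s+31): 31 + j1390 → |·| = √(31²+1390²) = √1933061 ≈ 1390.3, ∠ = arctan(1390/31) ≈ 88.72°
pole (s+139): 139 + j1390 → |·| = √(139²+1390²) = √1951421 ≈ 1396.9, ∠ = arctan(1390/139) ≈ 84.29°
|H| = 5 · 1390 / 1.9421e+06 ≈ 0.0035786
Gain = 20 log₁₀(0.0035786) ≈ -48.93 dB

-48.9 dB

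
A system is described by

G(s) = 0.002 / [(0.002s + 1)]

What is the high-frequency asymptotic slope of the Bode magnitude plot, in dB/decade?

-20 dB/decade

Each pole contributes −20 dB/decade at high frequency; each zero contributes +20 dB/decade.
Net: 0 zero(s) − 1 pole(s) → -20 dB/decade.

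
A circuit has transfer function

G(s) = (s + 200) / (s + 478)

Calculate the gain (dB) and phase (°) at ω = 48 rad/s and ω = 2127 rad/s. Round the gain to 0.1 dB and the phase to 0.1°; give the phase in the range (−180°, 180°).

ω = 48: -7.4 dB, 7.8°; ω = 2127: -0.2 dB, 7.3°

Substitute s = j48:
Numerator: (j48) + 200 = 200 + j48
Denominator: (j48) + 478 = 478 + j48
|N| = √(200² + 48²) ≈ 205.68, ∠N ≈ 13.50°
|D| = √(478² + 48²) ≈ 480.4, ∠D ≈ 5.73°
|G| = 205.68 / 480.4 ≈ 0.42814
Gain = 20 log₁₀(0.42814) ≈ -7.37 dB
∠G = 13.50° − 5.73° = 7.77°

Substitute s = j2127:
Numerator: (j2127) + 200 = 200 + j2127
Denominator: (j2127) + 478 = 478 + j2127
|N| = √(200² + 2127²) ≈ 2136.4, ∠N ≈ 84.63°
|D| = √(478² + 2127²) ≈ 2180, ∠D ≈ 77.33°
|G| = 2136.4 / 2180 ≈ 0.98
Gain = 20 log₁₀(0.98) ≈ -0.18 dB
∠G = 84.63° − 77.33° = 7.30°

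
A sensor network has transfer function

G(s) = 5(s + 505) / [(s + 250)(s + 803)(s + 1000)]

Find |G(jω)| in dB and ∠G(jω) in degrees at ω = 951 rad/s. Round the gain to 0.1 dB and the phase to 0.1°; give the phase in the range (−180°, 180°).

At s = jω = j951:
zero (s+505): 505 + j951 → |·| = √(505²+951²) = √1159426 ≈ 1076.8, ∠ = arctan(951/505) ≈ 62.03°
pole (s+250): 250 + j951 → |·| = √(250²+951²) = √966901 ≈ 983.31, ∠ = arctan(951/250) ≈ 75.27°
pole (s+803): 803 + j951 → |·| = √(803²+951²) = √1549210 ≈ 1244.7, ∠ = arctan(951/803) ≈ 49.82°
pole (s+1000): 1000 + j951 → |·| = √(1000²+951²) = √1904401 ≈ 1380, ∠ = arctan(951/1000) ≈ 43.56°
|G| = 5 · 1076.8 / 1.689e+09 ≈ 3.1877e-06
Gain = 20 log₁₀(3.1877e-06) ≈ -109.93 dB
∠G = 62.03° − 168.65° = -106.62°

-109.9 dB, -106.6°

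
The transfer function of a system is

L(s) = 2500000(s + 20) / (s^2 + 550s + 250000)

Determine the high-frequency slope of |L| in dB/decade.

-20 dB/decade

Each pole contributes −20 dB/decade at high frequency; each zero contributes +20 dB/decade.
Net: 1 zero(s) − 2 pole(s) → -20 dB/decade.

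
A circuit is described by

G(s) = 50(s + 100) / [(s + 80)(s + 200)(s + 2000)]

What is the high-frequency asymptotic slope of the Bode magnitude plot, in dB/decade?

-40 dB/decade

Each pole contributes −20 dB/decade at high frequency; each zero contributes +20 dB/decade.
Net: 1 zero(s) − 3 pole(s) → -40 dB/decade.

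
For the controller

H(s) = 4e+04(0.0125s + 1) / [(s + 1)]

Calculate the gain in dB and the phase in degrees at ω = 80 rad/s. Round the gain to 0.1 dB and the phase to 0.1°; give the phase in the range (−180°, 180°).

At ω = 80 rad/s:
zero (1 + j80·0.0125) = 1 + j1 → |·| ≈ 1.4142, ∠ ≈ 45.00°
pole (1 + j80·1) = 1 + j80 → |·| ≈ 80.006, ∠ ≈ 89.28°
|H| = 4e+04 · 1.4142 / (80.006) ≈ 707.05
Gain = 20 log₁₀(707.05) ≈ 56.99 dB
∠H = (45.00°) − (89.28°) = -44.28°

57.0 dB, -44.3°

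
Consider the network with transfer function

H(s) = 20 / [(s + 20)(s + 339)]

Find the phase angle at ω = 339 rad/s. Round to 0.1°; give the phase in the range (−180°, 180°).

At s = jω = j339:
pole (s+20): 20 + j339 → |·| = √(20²+339²) = √115321 ≈ 339.59, ∠ = arctan(339/20) ≈ 86.62°
pole (s+339): 339 + j339 → |·| = √(339²+339²) = √229842 ≈ 479.42, ∠ = arctan(339/339) ≈ 45.00°
∠H = 0.00° − 131.62° = -131.62°

-131.6°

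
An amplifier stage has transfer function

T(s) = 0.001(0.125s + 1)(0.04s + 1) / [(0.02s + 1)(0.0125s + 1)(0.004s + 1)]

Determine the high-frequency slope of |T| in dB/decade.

Each pole contributes −20 dB/decade at high frequency; each zero contributes +20 dB/decade.
Net: 2 zero(s) − 3 pole(s) → -20 dB/decade.

-20 dB/decade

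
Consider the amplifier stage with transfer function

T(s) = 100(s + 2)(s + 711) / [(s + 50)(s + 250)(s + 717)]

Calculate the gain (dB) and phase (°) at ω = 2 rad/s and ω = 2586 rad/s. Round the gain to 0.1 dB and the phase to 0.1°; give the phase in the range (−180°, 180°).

At s = jω = j2:
zero (s+2): 2 + j2 → |·| = √(2²+2²) = √8 ≈ 2.8284, ∠ = arctan(2/2) ≈ 45.00°
zero (s+711): 711 + j2 → |·| = √(711²+2²) = √505525 ≈ 711, ∠ = arctan(2/711) ≈ 0.16°
pole (s+50): 50 + j2 → |·| = √(50²+2²) = √2504 ≈ 50.04, ∠ = arctan(2/50) ≈ 2.29°
pole (s+250): 250 + j2 → |·| = √(250²+2²) = √62504 ≈ 250.01, ∠ = arctan(2/250) ≈ 0.46°
pole (s+717): 717 + j2 → |·| = √(717²+2²) = √514093 ≈ 717, ∠ = arctan(2/717) ≈ 0.16°
|T| = 100 · 2011 / 8.97e+06 ≈ 0.022419
Gain = 20 log₁₀(0.022419) ≈ -32.99 dB
∠T = 45.16° − 2.91° = 42.25°

At s = jω = j2586:
zero (s+2): 2 + j2586 → |·| = √(2²+2586²) = √6687400 ≈ 2586, ∠ = arctan(2586/2) ≈ 89.96°
zero (s+711): 711 + j2586 → |·| = √(711²+2586²) = √7192917 ≈ 2682, ∠ = arctan(2586/711) ≈ 74.63°
pole (s+50): 50 + j2586 → |·| = √(50²+2586²) = √6689896 ≈ 2586.5, ∠ = arctan(2586/50) ≈ 88.89°
pole (s+250): 250 + j2586 → |·| = √(250²+2586²) = √6749896 ≈ 2598.1, ∠ = arctan(2586/250) ≈ 84.48°
pole (s+717): 717 + j2586 → |·| = √(717²+2586²) = √7201485 ≈ 2683.6, ∠ = arctan(2586/717) ≈ 74.50°
|T| = 100 · 6.9357e+06 / 1.8034e+10 ≈ 0.038459
Gain = 20 log₁₀(0.038459) ≈ -28.30 dB
∠T = 164.59° − 247.87° = -83.28°

ω = 2: -33.0 dB, 42.3°; ω = 2586: -28.3 dB, -83.3°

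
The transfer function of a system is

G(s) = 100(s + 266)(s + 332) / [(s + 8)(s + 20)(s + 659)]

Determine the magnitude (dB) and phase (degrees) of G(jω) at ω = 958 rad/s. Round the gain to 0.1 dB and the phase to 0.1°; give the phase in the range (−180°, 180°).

-20.5 dB, -88.4°

At s = jω = j958:
zero (s+266): 266 + j958 → |·| = √(266²+958²) = √988520 ≈ 994.24, ∠ = arctan(958/266) ≈ 74.48°
zero (s+332): 332 + j958 → |·| = √(332²+958²) = √1027988 ≈ 1013.9, ∠ = arctan(958/332) ≈ 70.89°
pole (s+8): 8 + j958 → |·| = √(8²+958²) = √917828 ≈ 958.03, ∠ = arctan(958/8) ≈ 89.52°
pole (s+20): 20 + j958 → |·| = √(20²+958²) = √918164 ≈ 958.21, ∠ = arctan(958/20) ≈ 88.80°
pole (s+659): 659 + j958 → |·| = √(659²+958²) = √1352045 ≈ 1162.8, ∠ = arctan(958/659) ≈ 55.48°
|G| = 100 · 1.0081e+06 / 1.0674e+09 ≈ 0.094444
Gain = 20 log₁₀(0.094444) ≈ -20.50 dB
∠G = 145.37° − 233.80° = -88.43°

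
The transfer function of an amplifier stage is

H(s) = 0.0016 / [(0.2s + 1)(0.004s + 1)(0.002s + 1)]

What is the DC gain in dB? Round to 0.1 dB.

-55.9 dB

H(0) = 0.0016 · 1 / 1 = 0.0016
20 log₁₀(0.0016) ≈ -55.92 dB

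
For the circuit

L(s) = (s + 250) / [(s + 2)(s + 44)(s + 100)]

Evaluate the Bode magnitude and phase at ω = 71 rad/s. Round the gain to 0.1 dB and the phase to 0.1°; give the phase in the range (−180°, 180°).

At s = jω = j71:
zero (s+250): 250 + j71 → |·| = √(250²+71²) = √67541 ≈ 259.89, ∠ = arctan(71/250) ≈ 15.85°
pole (s+2): 2 + j71 → |·| = √(2²+71²) = √5045 ≈ 71.028, ∠ = arctan(71/2) ≈ 88.39°
pole (s+44): 44 + j71 → |·| = √(44²+71²) = √6977 ≈ 83.528, ∠ = arctan(71/44) ≈ 58.21°
pole (s+100): 100 + j71 → |·| = √(100²+71²) = √15041 ≈ 122.64, ∠ = arctan(71/100) ≈ 35.37°
|L| = 1 · 259.89 / 7.276e+05 ≈ 0.00035719
Gain = 20 log₁₀(0.00035719) ≈ -68.94 dB
∠L = 15.85° − 181.97° = -166.12°

-68.9 dB, -166.1°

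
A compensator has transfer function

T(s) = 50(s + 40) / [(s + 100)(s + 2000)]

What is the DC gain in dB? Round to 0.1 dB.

T(0) = 50·40 / (100·2000) = 0.01
20 log₁₀(0.01) ≈ -40.00 dB

-40.0 dB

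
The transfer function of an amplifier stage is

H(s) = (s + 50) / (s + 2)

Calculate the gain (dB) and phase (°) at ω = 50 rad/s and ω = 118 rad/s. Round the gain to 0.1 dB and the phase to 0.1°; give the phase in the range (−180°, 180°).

Substitute s = j50:
Numerator: (j50) + 50 = 50 + j50
Denominator: (j50) + 2 = 2 + j50
|N| = √(50² + 50²) ≈ 70.711, ∠N ≈ 45.00°
|D| = √(2² + 50²) ≈ 50.04, ∠D ≈ 87.71°
|H| = 70.711 / 50.04 ≈ 1.4131
Gain = 20 log₁₀(1.4131) ≈ 3.00 dB
∠H = 45.00° − 87.71° = -42.71°

Substitute s = j118:
Numerator: (j118) + 50 = 50 + j118
Denominator: (j118) + 2 = 2 + j118
|N| = √(50² + 118²) ≈ 128.16, ∠N ≈ 67.04°
|D| = √(2² + 118²) ≈ 118.02, ∠D ≈ 89.03°
|H| = 128.16 / 118.02 ≈ 1.0859
Gain = 20 log₁₀(1.0859) ≈ 0.72 dB
∠H = 67.04° − 89.03° = -21.99°

ω = 50: 3.0 dB, -42.7°; ω = 118: 0.7 dB, -22.0°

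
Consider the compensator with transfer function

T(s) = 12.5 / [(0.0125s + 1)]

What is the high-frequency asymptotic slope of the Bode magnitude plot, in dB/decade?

Each pole contributes −20 dB/decade at high frequency; each zero contributes +20 dB/decade.
Net: 0 zero(s) − 1 pole(s) → -20 dB/decade.

-20 dB/decade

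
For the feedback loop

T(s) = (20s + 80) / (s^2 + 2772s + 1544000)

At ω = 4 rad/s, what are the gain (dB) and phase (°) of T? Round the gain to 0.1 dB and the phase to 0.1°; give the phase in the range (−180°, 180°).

-82.7 dB, 44.6°

Substitute s = j4:
Numerator: 20(j4) + 80 = 80 + j80
Denominator: (j4)^2 + 2772(j4) + 1544000 = 1543984 + j11088
|N| = √(80² + 80²) ≈ 113.14, ∠N ≈ 45.00°
|D| = √(1543984² + 11088²) ≈ 1.544e+06, ∠D ≈ 0.41°
|T| = 113.14 / 1.544e+06 ≈ 7.3277e-05
Gain = 20 log₁₀(7.3277e-05) ≈ -82.70 dB
∠T = 45.00° − 0.41° = 44.59°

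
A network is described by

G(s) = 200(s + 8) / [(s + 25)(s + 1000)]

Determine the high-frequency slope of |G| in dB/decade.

Each pole contributes −20 dB/decade at high frequency; each zero contributes +20 dB/decade.
Net: 1 zero(s) − 2 pole(s) → -20 dB/decade.

-20 dB/decade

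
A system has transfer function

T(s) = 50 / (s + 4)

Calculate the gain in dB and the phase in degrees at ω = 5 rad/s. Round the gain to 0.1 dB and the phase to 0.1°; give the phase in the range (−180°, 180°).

17.9 dB, -51.3°

At s = jω = j5:
pole (s+4): 4 + j5 → |·| = √(4²+5²) = √41 ≈ 6.4031, ∠ = arctan(5/4) ≈ 51.34°
|T| = 50 / 6.4031 ≈ 7.8087
Gain = 20 log₁₀(7.8087) ≈ 17.85 dB
∠T = 0.00° − 51.34° = -51.34°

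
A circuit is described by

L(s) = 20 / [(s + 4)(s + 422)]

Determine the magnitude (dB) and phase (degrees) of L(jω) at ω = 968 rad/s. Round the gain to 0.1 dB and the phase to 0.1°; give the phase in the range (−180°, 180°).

-94.2 dB, -156.2°

At s = jω = j968:
pole (s+4): 4 + j968 → |·| = √(4²+968²) = √937040 ≈ 968.01, ∠ = arctan(968/4) ≈ 89.76°
pole (s+422): 422 + j968 → |·| = √(422²+968²) = √1115108 ≈ 1056, ∠ = arctan(968/422) ≈ 66.45°
|L| = 20 / 1.0222e+06 ≈ 1.9566e-05
Gain = 20 log₁₀(1.9566e-05) ≈ -94.17 dB
∠L = 0.00° − 156.21° = -156.21°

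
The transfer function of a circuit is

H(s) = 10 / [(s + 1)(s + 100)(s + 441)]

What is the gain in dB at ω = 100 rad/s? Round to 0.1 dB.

-116.1 dB

At s = jω = j100:
pole (s+1): 1 + j100 → |·| = √(1²+100²) = √10001 ≈ 100, ∠ = arctan(100/1) ≈ 89.43°
pole (s+100): 100 + j100 → |·| = √(100²+100²) = √20000 ≈ 141.42, ∠ = arctan(100/100) ≈ 45.00°
pole (s+441): 441 + j100 → |·| = √(441²+100²) = √204481 ≈ 452.2, ∠ = arctan(100/441) ≈ 12.78°
|H| = 10 / 6.395e+06 ≈ 1.5637e-06
Gain = 20 log₁₀(1.5637e-06) ≈ -116.12 dB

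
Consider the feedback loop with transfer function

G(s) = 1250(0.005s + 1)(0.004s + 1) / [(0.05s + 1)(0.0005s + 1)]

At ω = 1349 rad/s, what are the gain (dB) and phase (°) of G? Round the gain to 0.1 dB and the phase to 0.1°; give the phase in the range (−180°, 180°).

55.2 dB, 37.9°

At ω = 1349 rad/s:
zero (1 + j1349·0.005) = 1 + j6.745 → |·| ≈ 6.8187, ∠ ≈ 81.57°
zero (1 + j1349·0.004) = 1 + j5.396 → |·| ≈ 5.4879, ∠ ≈ 79.50°
pole (1 + j1349·0.05) = 1 + j67.45 → |·| ≈ 67.457, ∠ ≈ 89.15°
pole (1 + j1349·0.0005) = 1 + j0.6745 → |·| ≈ 1.2062, ∠ ≈ 34.00°
|G| = 1250 · 6.8187 · 5.4879 / (67.457 · 1.2062) ≈ 574.87
Gain = 20 log₁₀(574.87) ≈ 55.19 dB
∠G = (81.57° + 79.50°) − (89.15° + 34.00°) = 37.92°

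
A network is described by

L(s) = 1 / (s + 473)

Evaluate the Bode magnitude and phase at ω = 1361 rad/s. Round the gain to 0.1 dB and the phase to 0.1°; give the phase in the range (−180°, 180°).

-63.2 dB, -70.8°

Substitute s = j1361:
Numerator: 1 = 1 + j0
Denominator: (j1361) + 473 = 473 + j1361
|N| = √(1² + 0²) ≈ 1, ∠N ≈ 0.00°
|D| = √(473² + 1361²) ≈ 1440.9, ∠D ≈ 70.84°
|L| = 1 / 1440.9 ≈ 0.00069401
Gain = 20 log₁₀(0.00069401) ≈ -63.17 dB
∠L = 0.00° − 70.84° = -70.84°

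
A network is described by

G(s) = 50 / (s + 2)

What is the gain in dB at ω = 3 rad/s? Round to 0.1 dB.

22.8 dB

At s = jω = j3:
pole (s+2): 2 + j3 → |·| = √(2²+3²) = √13 ≈ 3.6056, ∠ = arctan(3/2) ≈ 56.31°
|G| = 50 / 3.6056 ≈ 13.867
Gain = 20 log₁₀(13.867) ≈ 22.84 dB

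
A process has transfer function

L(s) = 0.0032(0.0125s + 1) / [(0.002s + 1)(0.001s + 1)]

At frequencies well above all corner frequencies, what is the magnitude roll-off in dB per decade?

Each pole contributes −20 dB/decade at high frequency; each zero contributes +20 dB/decade.
Net: 1 zero(s) − 2 pole(s) → -20 dB/decade.

-20 dB/decade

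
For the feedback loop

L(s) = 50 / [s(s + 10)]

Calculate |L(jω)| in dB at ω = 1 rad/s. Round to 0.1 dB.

13.9 dB

At s = jω = j1:
pole (s+10): 10 + j1 → |·| = √(10²+1²) = √101 ≈ 10.05, ∠ = arctan(1/10) ≈ 5.71°
pole at origin: |s| = 1, ∠ = 90.00° (in denominator)
|L| = 50 / 10.05 ≈ 4.9751
Gain = 20 log₁₀(4.9751) ≈ 13.94 dB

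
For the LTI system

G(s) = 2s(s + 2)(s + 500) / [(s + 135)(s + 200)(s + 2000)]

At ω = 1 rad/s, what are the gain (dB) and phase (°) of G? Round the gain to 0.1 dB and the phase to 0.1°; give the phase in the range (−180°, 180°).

-87.7 dB, 115.9°

At s = jω = j1:
zero (s+2): 2 + j1 → |·| = √(2²+1²) = √5 ≈ 2.2361, ∠ = arctan(1/2) ≈ 26.57°
zero (s+500): 500 + j1 → |·| = √(500²+1²) = √250001 ≈ 500, ∠ = arctan(1/500) ≈ 0.11°
zero at origin: s = j1 → |·| = 1, ∠ = 90.00°
pole (s+135): 135 + j1 → |·| = √(135²+1²) = √18226 ≈ 135, ∠ = arctan(1/135) ≈ 0.42°
pole (s+200): 200 + j1 → |·| = √(200²+1²) = √40001 ≈ 200, ∠ = arctan(1/200) ≈ 0.29°
pole (s+2000): 2000 + j1 → |·| = √(2000²+1²) = √4000001 ≈ 2000, ∠ = arctan(1/2000) ≈ 0.03°
|G| = 2 · 1118 / 5.4e+07 ≈ 4.1407e-05
Gain = 20 log₁₀(4.1407e-05) ≈ -87.66 dB
∠G = 116.68° − 0.74° = 115.94°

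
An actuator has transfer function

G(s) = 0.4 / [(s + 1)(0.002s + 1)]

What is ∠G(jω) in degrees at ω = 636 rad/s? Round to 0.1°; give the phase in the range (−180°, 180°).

-141.7°

At ω = 636 rad/s:
pole (1 + j636·1) = 1 + j636 → |·| ≈ 636, ∠ ≈ 89.91°
pole (1 + j636·0.002) = 1 + j1.272 → |·| ≈ 1.618, ∠ ≈ 51.83°
∠G = (0°) − (89.91° + 51.83°) = -141.74°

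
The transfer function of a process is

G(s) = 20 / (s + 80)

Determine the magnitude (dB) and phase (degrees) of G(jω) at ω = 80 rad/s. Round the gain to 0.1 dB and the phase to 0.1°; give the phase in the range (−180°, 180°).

Substitute s = j80:
Numerator: 20 = 20 + j0
Denominator: (j80) + 80 = 80 + j80
|N| = √(20² + 0²) ≈ 20, ∠N ≈ 0.00°
|D| = √(80² + 80²) ≈ 113.14, ∠D ≈ 45.00°
|G| = 20 / 113.14 ≈ 0.17677
Gain = 20 log₁₀(0.17677) ≈ -15.05 dB
∠G = 0.00° − 45.00° = -45.00°

-15.1 dB, -45.0°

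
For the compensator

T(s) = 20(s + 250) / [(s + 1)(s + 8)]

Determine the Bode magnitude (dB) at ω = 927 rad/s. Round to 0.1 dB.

At s = jω = j927:
zero (s+250): 250 + j927 → |·| = √(250²+927²) = √921829 ≈ 960.12, ∠ = arctan(927/250) ≈ 74.91°
pole (s+1): 1 + j927 → |·| = √(1²+927²) = √859330 ≈ 927, ∠ = arctan(927/1) ≈ 89.94°
pole (s+8): 8 + j927 → |·| = √(8²+927²) = √859393 ≈ 927.03, ∠ = arctan(927/8) ≈ 89.51°
|T| = 20 · 960.12 / 8.5936e+05 ≈ 0.022345
Gain = 20 log₁₀(0.022345) ≈ -33.02 dB

-33.0 dB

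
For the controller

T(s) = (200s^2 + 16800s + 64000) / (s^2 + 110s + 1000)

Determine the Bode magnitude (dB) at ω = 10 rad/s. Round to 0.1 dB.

Substitute s = j10:
Numerator: 200(j10)^2 + 16800(j10) + 64000 = 44000 + j168000
Denominator: (j10)^2 + 110(j10) + 1000 = 900 + j1100
|N| = √(44000² + 168000²) ≈ 1.7367e+05, ∠N ≈ 75.32°
|D| = √(900² + 1100²) ≈ 1421.3, ∠D ≈ 50.71°
|T| = 1.7367e+05 / 1421.3 ≈ 122.19
Gain = 20 log₁₀(122.19) ≈ 41.74 dB

41.7 dB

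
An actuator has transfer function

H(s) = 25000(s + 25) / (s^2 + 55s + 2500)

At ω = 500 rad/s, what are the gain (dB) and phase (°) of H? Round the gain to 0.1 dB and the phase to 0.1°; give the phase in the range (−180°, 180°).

34.0 dB, -86.5°

At s = jω = j500:
zero (s+25): 25 + j500 → |·| = √(25²+500²) = √250625 ≈ 500.62, ∠ = arctan(500/25) ≈ 87.14°
quadratic: (j500)² + 55·j500 + 2500 = -247500 + j27500 → |·| ≈ 2.4902e+05, ∠ ≈ 173.66°
|H| = 25000 · 500.62 / 2.4902e+05 ≈ 50.259
Gain = 20 log₁₀(50.259) ≈ 34.02 dB
∠H = 87.14° − 173.66° = -86.52°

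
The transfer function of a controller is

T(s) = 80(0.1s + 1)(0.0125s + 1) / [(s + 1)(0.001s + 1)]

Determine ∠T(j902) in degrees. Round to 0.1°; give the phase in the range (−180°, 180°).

At ω = 902 rad/s:
zero (1 + j902·0.1) = 1 + j90.2 → |·| ≈ 90.206, ∠ ≈ 89.36°
zero (1 + j902·0.0125) = 1 + j11.275 → |·| ≈ 11.319, ∠ ≈ 84.93°
pole (1 + j902·1) = 1 + j902 → |·| ≈ 902, ∠ ≈ 89.94°
pole (1 + j902·0.001) = 1 + j0.902 → |·| ≈ 1.3467, ∠ ≈ 42.05°
∠T = (89.36° + 84.93°) − (89.94° + 42.05°) = 42.30°

42.3°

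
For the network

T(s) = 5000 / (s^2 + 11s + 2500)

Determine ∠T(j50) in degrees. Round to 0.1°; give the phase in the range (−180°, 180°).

At s = jω = j50:
quadratic: (j50)² + 11·j50 + 2500 = 0 + j550 → |·| ≈ 550, ∠ ≈ 90.00°
∠T = 0.00° − 90.00° = -90.00°

-90.0°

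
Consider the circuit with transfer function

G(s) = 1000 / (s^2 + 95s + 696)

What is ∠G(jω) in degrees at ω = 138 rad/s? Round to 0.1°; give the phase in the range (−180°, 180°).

-144.5°

Substitute s = j138:
Numerator: 1000 = 1000 + j0
Denominator: (j138)^2 + 95(j138) + 696 = -18348 + j13110
|N| = √(1000² + 0²) ≈ 1000, ∠N ≈ 0.00°
|D| = √(18348² + 13110²) ≈ 22550, ∠D ≈ 144.45°
∠G = 0.00° − 144.45° = -144.45°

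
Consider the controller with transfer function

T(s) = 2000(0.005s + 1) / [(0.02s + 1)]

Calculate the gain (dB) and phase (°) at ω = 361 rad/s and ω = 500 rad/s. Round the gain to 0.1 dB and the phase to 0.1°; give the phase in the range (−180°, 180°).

ω = 361: 55.1 dB, -21.1°; ω = 500: 54.6 dB, -16.1°

At ω = 361 rad/s:
zero (1 + j361·0.005) = 1 + j1.805 → |·| ≈ 2.0635, ∠ ≈ 61.01°
pole (1 + j361·0.02) = 1 + j7.22 → |·| ≈ 7.2889, ∠ ≈ 82.11°
|T| = 2000 · 2.0635 / (7.2889) ≈ 566.2
Gain = 20 log₁₀(566.2) ≈ 55.06 dB
∠T = (61.01°) − (82.11°) = -21.10°

At ω = 500 rad/s:
zero (1 + j500·0.005) = 1 + j2.5 → |·| ≈ 2.6926, ∠ ≈ 68.20°
pole (1 + j500·0.02) = 1 + j10 → |·| ≈ 10.05, ∠ ≈ 84.29°
|T| = 2000 · 2.6926 / (10.05) ≈ 535.84
Gain = 20 log₁₀(535.84) ≈ 54.58 dB
∠T = (68.20°) − (84.29°) = -16.09°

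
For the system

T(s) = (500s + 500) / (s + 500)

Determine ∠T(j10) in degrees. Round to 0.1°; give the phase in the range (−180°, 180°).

Substitute s = j10:
Numerator: 500(j10) + 500 = 500 + j5000
Denominator: (j10) + 500 = 500 + j10
|N| = √(500² + 5000²) ≈ 5024.9, ∠N ≈ 84.29°
|D| = √(500² + 10²) ≈ 500.1, ∠D ≈ 1.15°
∠T = 84.29° − 1.15° = 83.14°

83.1°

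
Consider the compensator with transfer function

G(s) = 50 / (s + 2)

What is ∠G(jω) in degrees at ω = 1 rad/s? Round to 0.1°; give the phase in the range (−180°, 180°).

Substitute s = j1:
Numerator: 50 = 50 + j0
Denominator: (j1) + 2 = 2 + j1
|N| = √(50² + 0²) ≈ 50, ∠N ≈ 0.00°
|D| = √(2² + 1²) ≈ 2.2361, ∠D ≈ 26.57°
∠G = 0.00° − 26.57° = -26.57°

-26.6°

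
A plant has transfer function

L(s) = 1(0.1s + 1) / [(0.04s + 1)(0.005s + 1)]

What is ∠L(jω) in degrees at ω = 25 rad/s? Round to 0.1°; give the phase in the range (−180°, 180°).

At ω = 25 rad/s:
zero (1 + j25·0.1) = 1 + j2.5 → |·| ≈ 2.6926, ∠ ≈ 68.20°
pole (1 + j25·0.04) = 1 + j1 → |·| ≈ 1.4142, ∠ ≈ 45.00°
pole (1 + j25·0.005) = 1 + j0.125 → |·| ≈ 1.0078, ∠ ≈ 7.13°
∠L = (68.20°) − (45.00° + 7.13°) = 16.07°

16.1°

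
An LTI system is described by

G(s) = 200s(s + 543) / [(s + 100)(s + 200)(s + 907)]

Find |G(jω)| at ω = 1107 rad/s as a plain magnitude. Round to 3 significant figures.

0.153

At s = jω = j1107:
zero (s+543): 543 + j1107 → |·| = √(543²+1107²) = √1520298 ≈ 1233, ∠ = arctan(1107/543) ≈ 63.87°
zero at origin: s = j1107 → |·| = 1107, ∠ = 90.00°
pole (s+100): 100 + j1107 → |·| = √(100²+1107²) = √1235449 ≈ 1111.5, ∠ = arctan(1107/100) ≈ 84.84°
pole (s+200): 200 + j1107 → |·| = √(200²+1107²) = √1265449 ≈ 1124.9, ∠ = arctan(1107/200) ≈ 79.76°
pole (s+907): 907 + j1107 → |·| = √(907²+1107²) = √2048098 ≈ 1431.1, ∠ = arctan(1107/907) ≈ 50.67°
|G| = 200 · 1.3649e+06 / 1.7893e+09 ≈ 0.15256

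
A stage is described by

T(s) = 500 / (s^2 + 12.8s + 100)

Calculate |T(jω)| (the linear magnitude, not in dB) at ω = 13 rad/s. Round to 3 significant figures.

At s = jω = j13:
quadratic: (j13)² + 12.8·j13 + 100 = -69 + j166.4 → |·| ≈ 180.14, ∠ ≈ 112.52°
|T| = 500 / 180.14 ≈ 2.7756

2.78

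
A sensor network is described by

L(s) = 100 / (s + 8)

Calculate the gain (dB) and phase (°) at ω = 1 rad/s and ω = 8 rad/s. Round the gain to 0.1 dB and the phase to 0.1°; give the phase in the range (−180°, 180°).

ω = 1: 21.9 dB, -7.1°; ω = 8: 18.9 dB, -45.0°

At s = jω = j1:
pole (s+8): 8 + j1 → |·| = √(8²+1²) = √65 ≈ 8.0623, ∠ = arctan(1/8) ≈ 7.13°
|L| = 100 / 8.0623 ≈ 12.403
Gain = 20 log₁₀(12.403) ≈ 21.87 dB
∠L = 0.00° − 7.13° = -7.13°

At s = jω = j8:
pole (s+8): 8 + j8 → |·| = √(8²+8²) = √128 ≈ 11.314, ∠ = arctan(8/8) ≈ 45.00°
|L| = 100 / 11.314 ≈ 8.8386
Gain = 20 log₁₀(8.8386) ≈ 18.93 dB
∠L = 0.00° − 45.00° = -45.00°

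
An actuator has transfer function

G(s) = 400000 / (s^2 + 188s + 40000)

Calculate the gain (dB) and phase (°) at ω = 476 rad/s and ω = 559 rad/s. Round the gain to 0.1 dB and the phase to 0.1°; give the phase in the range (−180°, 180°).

At s = jω = j476:
quadratic: (j476)² + 188·j476 + 40000 = -186576 + j89488 → |·| ≈ 2.0693e+05, ∠ ≈ 154.38°
|G| = 400000 / 2.0693e+05 ≈ 1.933
Gain = 20 log₁₀(1.933) ≈ 5.72 dB
∠G = 0.00° − 154.38° = -154.38°

At s = jω = j559:
quadratic: (j559)² + 188·j559 + 40000 = -272481 + j105092 → |·| ≈ 2.9204e+05, ∠ ≈ 158.91°
|G| = 400000 / 2.9204e+05 ≈ 1.3697
Gain = 20 log₁₀(1.3697) ≈ 2.73 dB
∠G = 0.00° − 158.91° = -158.91°

ω = 476: 5.7 dB, -154.4°; ω = 559: 2.7 dB, -158.9°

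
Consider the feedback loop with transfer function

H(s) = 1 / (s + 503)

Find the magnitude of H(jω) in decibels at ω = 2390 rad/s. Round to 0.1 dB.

At s = jω = j2390:
pole (s+503): 503 + j2390 → |·| = √(503²+2390²) = √5965109 ≈ 2442.4, ∠ = arctan(2390/503) ≈ 78.11°
|H| = 1 / 2442.4 ≈ 0.00040943
Gain = 20 log₁₀(0.00040943) ≈ -67.76 dB

-67.8 dB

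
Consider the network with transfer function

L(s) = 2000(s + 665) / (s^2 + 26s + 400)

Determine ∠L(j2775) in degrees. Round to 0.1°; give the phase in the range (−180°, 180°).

-102.9°

At s = jω = j2775:
zero (s+665): 665 + j2775 → |·| = √(665²+2775²) = √8142850 ≈ 2853.6, ∠ = arctan(2775/665) ≈ 76.52°
quadratic: (j2775)² + 26·j2775 + 400 = -7700225 + j72150 → |·| ≈ 7.7006e+06, ∠ ≈ 179.46°
∠L = 76.52° − 179.46° = -102.94°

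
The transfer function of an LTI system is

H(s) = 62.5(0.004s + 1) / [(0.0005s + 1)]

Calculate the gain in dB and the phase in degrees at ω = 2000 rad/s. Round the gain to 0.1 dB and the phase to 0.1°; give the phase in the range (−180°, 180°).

51.0 dB, 37.9°

At ω = 2000 rad/s:
zero (1 + j2000·0.004) = 1 + j8 → |·| ≈ 8.0623, ∠ ≈ 82.87°
pole (1 + j2000·0.0005) = 1 + j1 → |·| ≈ 1.4142, ∠ ≈ 45.00°
|H| = 62.5 · 8.0623 / (1.4142) ≈ 356.31
Gain = 20 log₁₀(356.31) ≈ 51.04 dB
∠H = (82.87°) − (45.00°) = 37.87°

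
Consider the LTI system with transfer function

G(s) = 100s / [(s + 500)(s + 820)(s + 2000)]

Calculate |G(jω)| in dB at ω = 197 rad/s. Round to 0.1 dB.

At s = jω = j197:
zero at origin: s = j197 → |·| = 197, ∠ = 90.00°
pole (s+500): 500 + j197 → |·| = √(500²+197²) = √288809 ≈ 537.41, ∠ = arctan(197/500) ≈ 21.50°
pole (s+820): 820 + j197 → |·| = √(820²+197²) = √711209 ≈ 843.33, ∠ = arctan(197/820) ≈ 13.51°
pole (s+2000): 2000 + j197 → |·| = √(2000²+197²) = √4038809 ≈ 2009.7, ∠ = arctan(197/2000) ≈ 5.63°
|G| = 100 · 197 / 9.1082e+08 ≈ 2.1629e-05
Gain = 20 log₁₀(2.1629e-05) ≈ -93.30 dB

-93.3 dB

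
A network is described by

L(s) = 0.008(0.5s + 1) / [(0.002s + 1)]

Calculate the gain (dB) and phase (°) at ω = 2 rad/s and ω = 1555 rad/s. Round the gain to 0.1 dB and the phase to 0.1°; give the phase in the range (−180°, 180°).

At ω = 2 rad/s:
zero (1 + j2·0.5) = 1 + j1 → |·| ≈ 1.4142, ∠ ≈ 45.00°
pole (1 + j2·0.002) = 1 + j0.004 → |·| ≈ 1, ∠ ≈ 0.23°
|L| = 0.008 · 1.4142 / (1) ≈ 0.011314
Gain = 20 log₁₀(0.011314) ≈ -38.93 dB
∠L = (45.00°) − (0.23°) = 44.77°

At ω = 1555 rad/s:
zero (1 + j1555·0.5) = 1 + j777.5 → |·| ≈ 777.5, ∠ ≈ 89.93°
pole (1 + j1555·0.002) = 1 + j3.11 → |·| ≈ 3.2668, ∠ ≈ 72.18°
|L| = 0.008 · 777.5 / (3.2668) ≈ 1.904
Gain = 20 log₁₀(1.904) ≈ 5.59 dB
∠L = (89.93°) − (72.18°) = 17.75°

ω = 2: -38.9 dB, 44.8°; ω = 1555: 5.6 dB, 17.8°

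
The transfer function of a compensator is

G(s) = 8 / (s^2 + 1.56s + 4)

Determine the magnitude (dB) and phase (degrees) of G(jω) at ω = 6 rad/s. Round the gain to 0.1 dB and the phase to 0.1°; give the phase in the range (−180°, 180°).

At s = jω = j6:
quadratic: (j6)² + 1.56·j6 + 4 = -32 + j9.36 → |·| ≈ 33.341, ∠ ≈ 163.70°
|G| = 8 / 33.341 ≈ 0.23994
Gain = 20 log₁₀(0.23994) ≈ -12.40 dB
∠G = 0.00° − 163.70° = -163.70°

-12.4 dB, -163.7°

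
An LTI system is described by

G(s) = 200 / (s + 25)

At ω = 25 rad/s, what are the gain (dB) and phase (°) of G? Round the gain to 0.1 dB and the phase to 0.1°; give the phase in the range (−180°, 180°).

15.1 dB, -45.0°

At s = jω = j25:
pole (s+25): 25 + j25 → |·| = √(25²+25²) = √1250 ≈ 35.355, ∠ = arctan(25/25) ≈ 45.00°
|G| = 200 / 35.355 ≈ 5.6569
Gain = 20 log₁₀(5.6569) ≈ 15.05 dB
∠G = 0.00° − 45.00° = -45.00°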